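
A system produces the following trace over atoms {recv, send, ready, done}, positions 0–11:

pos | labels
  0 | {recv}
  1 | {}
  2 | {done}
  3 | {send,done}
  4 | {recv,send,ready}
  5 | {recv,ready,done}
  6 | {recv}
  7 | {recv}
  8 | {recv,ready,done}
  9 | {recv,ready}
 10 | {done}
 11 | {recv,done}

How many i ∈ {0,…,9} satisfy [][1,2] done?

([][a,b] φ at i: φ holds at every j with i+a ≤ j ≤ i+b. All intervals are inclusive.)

2

Evaluate at each i in [0,9]:
  i=0: ✗ (fails at j=1)
  i=1: ✓ (all of [2,3])
  i=2: ✗ (fails at j=4)
  i=3: ✗ (fails at j=4)
  i=4: ✗ (fails at j=6)
  i=5: ✗ (fails at j=6)
  i=6: ✗ (fails at j=7)
  i=7: ✗ (fails at j=9)
  i=8: ✗ (fails at j=9)
  i=9: ✓ (all of [10,11])
Positions where it holds: {1, 9} → 2.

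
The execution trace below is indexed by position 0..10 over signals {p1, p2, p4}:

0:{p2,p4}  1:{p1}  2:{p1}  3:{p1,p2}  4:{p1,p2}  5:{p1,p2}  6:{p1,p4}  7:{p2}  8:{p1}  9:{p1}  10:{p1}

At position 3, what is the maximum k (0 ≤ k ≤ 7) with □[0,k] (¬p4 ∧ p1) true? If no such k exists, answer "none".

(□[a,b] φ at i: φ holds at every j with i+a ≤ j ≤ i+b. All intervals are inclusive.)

2

(¬p4 ∧ p1) must hold from j=3 onward; find where it first fails.
  j=3: holds
  j=4: holds
  j=5: holds
  j=6: fails
Holds on [3,5], so largest k = 2.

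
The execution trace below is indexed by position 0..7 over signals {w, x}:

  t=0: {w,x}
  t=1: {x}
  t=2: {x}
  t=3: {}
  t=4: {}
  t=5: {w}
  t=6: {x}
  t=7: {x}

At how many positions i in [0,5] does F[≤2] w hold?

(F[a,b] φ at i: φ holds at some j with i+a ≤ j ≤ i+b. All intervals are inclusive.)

Evaluate at each i in [0,5]:
  i=0: ✓ (witness j=0)
  i=1: ✗ (none in [1,3])
  i=2: ✗ (none in [2,4])
  i=3: ✓ (witness j=5)
  i=4: ✓ (witness j=5)
  i=5: ✓ (witness j=5)
Positions where it holds: {0, 3, 4, 5} → 4.

4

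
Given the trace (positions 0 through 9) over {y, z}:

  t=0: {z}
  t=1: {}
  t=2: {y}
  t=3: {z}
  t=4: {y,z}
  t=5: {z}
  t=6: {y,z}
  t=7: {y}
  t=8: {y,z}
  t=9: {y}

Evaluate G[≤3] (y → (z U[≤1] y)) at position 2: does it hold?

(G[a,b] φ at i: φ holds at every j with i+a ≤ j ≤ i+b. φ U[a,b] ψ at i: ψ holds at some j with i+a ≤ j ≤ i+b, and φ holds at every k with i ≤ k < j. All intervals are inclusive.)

Check (y → (z U[≤1] y)) at every j in [2,5]:
  j=2: antecedent true; consequent holds → ✓
  j=3: antecedent false → ✓
  j=4: antecedent true; consequent holds → ✓
  j=5: antecedent false → ✓
All positions satisfy it → formula holds.

Yes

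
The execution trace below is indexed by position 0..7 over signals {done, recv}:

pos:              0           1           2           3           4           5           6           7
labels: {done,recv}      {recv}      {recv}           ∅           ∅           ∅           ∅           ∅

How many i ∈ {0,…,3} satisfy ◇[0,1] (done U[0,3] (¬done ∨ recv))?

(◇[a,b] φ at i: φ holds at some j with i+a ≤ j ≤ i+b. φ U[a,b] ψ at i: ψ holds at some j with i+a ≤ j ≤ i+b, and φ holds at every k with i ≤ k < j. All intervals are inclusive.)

4

Evaluate at each i in [0,3]:
  i=0: ✓ (witness j=0)
  i=1: ✓ (witness j=1)
  i=2: ✓ (witness j=2)
  i=3: ✓ (witness j=3)
Positions where it holds: {0, 1, 2, 3} → 4.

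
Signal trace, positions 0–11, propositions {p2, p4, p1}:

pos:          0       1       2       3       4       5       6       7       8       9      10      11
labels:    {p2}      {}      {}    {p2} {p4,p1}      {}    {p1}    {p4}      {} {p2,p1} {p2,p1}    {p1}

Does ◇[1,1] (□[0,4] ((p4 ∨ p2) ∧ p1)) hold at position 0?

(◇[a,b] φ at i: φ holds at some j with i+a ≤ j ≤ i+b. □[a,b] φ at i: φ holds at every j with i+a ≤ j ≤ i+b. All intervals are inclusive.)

Check □[0,4] ((p4 ∨ p2) ∧ p1) at each j in [1,1]:
  j=1: fails at 1
No position in the window satisfies it → formula fails.

False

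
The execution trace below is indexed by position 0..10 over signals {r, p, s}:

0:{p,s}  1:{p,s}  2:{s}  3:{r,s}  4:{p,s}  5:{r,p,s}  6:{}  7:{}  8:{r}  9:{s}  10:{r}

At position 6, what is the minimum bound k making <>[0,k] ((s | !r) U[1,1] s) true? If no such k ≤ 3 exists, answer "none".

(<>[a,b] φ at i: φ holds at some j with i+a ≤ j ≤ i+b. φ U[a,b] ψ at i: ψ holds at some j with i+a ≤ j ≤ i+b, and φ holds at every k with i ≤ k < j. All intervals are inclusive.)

Scan j = 6,7,… for ((s | !r) U[1,1] s):
  j=6: fails
  j=7: fails
  j=8: fails
  j=9: fails
No j in [6,9] satisfies it → none.

none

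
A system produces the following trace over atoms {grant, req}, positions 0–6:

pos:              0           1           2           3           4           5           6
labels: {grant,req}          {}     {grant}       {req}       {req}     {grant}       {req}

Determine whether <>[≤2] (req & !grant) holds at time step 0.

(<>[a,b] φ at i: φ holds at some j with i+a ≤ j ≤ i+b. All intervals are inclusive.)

Check (req & !grant) at each j in [0,2]:
  j=0: false
  j=1: false
  j=2: false
No position in the window satisfies it → formula fails.

No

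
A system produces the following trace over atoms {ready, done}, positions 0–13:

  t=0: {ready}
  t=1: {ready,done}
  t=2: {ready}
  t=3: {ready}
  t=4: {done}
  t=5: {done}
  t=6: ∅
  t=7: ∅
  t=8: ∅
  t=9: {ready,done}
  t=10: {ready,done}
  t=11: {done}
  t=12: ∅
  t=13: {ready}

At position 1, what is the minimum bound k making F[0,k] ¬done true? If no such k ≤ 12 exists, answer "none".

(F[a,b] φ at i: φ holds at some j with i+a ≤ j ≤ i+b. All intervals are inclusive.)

Scan j = 1,2,… for ¬done:
  j=1: fails
  j=2: holds
First hit at j=2, so smallest k = 2-1 = 1.

1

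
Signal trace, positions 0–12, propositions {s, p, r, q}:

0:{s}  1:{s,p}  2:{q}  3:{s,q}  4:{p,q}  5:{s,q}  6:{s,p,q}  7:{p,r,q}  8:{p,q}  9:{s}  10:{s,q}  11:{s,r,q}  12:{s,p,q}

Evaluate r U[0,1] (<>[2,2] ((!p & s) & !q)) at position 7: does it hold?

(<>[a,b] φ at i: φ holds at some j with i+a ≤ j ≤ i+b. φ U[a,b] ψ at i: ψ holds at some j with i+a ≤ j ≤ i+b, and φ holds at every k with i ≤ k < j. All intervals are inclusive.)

Need some j in [7,8] with <>[2,2] ((!p & s) & !q), and r at every k in [7,j-1].
  j=7: <>[2,2] ((!p & s) & !q) holds; no prefix to check → satisfied.

True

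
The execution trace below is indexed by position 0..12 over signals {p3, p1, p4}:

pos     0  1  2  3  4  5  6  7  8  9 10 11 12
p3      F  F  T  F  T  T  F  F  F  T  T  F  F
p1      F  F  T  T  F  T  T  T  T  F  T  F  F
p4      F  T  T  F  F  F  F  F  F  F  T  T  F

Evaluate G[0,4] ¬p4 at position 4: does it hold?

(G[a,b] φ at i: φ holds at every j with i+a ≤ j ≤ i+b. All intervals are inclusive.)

Check ¬p4 at every j in [4,8]:
  j=4: true
  j=5: true
  j=6: true
  j=7: true
  j=8: true
All positions satisfy it → formula holds.

Yes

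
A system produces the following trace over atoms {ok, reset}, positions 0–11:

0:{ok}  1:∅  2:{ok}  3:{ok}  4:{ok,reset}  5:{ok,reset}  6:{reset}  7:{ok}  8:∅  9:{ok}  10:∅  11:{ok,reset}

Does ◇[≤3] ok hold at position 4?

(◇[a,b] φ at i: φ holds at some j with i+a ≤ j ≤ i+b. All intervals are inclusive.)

Check ok at each j in [4,7]:
  j=4: true
  j=5: true
  j=6: false
  j=7: true
Found at j=4 → formula holds.

True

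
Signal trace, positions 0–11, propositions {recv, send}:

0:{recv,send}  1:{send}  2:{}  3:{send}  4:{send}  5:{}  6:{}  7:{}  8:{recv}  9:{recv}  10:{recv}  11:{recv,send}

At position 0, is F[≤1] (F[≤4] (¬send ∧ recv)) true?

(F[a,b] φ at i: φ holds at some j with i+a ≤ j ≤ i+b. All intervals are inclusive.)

Check F[≤4] (¬send ∧ recv) at each j in [0,1]:
  j=0: fails (none in [0,4])
  j=1: fails (none in [1,5])
No position in the window satisfies it → formula fails.

False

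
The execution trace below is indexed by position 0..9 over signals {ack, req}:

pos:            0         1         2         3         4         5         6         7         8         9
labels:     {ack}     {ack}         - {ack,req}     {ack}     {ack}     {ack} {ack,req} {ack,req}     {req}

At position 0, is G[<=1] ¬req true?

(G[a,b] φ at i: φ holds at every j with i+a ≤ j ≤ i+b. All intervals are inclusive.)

Check ¬req at every j in [0,1]:
  j=0: true
  j=1: true
All positions satisfy it → formula holds.

Yes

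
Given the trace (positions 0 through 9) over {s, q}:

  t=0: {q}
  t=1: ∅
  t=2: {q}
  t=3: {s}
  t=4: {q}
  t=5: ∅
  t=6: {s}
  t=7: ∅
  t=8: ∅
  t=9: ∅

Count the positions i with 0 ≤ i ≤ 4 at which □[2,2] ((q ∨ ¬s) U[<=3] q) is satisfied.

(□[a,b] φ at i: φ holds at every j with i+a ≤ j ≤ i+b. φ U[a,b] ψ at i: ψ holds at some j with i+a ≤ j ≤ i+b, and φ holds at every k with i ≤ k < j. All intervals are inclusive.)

2

Evaluate at each i in [0,4]:
  i=0: ✓ (all of [2,2])
  i=1: ✗ (fails at j=3)
  i=2: ✓ (all of [4,4])
  i=3: ✗ (fails at j=5)
  i=4: ✗ (fails at j=6)
Positions where it holds: {0, 2} → 2.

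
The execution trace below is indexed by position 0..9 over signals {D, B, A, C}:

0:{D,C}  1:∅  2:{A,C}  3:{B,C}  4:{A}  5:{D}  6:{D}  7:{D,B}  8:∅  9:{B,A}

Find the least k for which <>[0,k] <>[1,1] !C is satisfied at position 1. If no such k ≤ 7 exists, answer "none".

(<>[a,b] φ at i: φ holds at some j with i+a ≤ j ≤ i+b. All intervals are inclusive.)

2

Scan j = 1,2,… for <>[1,1] !C:
  j=1: fails
  j=2: fails
  j=3: holds
First hit at j=3, so smallest k = 3-1 = 2.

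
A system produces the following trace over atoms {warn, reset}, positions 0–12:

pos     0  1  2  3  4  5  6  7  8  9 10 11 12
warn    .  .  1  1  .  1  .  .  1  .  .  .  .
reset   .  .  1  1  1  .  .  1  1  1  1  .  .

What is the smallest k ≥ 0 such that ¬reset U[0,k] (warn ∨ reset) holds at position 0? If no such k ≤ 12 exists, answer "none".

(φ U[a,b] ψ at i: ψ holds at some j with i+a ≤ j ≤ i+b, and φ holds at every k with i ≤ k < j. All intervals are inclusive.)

2

Need earliest j ≥ 0 with (warn ∨ reset), and ¬reset at every k in [0,j-1].
  j=0: rhs fails.
  j=1: rhs fails.
  j=2: rhs holds; lhs holds on [0,1]. k = 2.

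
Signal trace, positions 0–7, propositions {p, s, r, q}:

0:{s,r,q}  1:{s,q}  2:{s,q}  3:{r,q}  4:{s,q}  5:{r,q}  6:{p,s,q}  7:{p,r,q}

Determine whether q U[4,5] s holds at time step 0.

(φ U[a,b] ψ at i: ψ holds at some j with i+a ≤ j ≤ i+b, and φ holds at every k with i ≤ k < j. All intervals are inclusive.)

Need some j in [4,5] with s, and q at every k in [0,j-1].
  j=4: s holds; q holds at every k in [0,3] → satisfied.

Holds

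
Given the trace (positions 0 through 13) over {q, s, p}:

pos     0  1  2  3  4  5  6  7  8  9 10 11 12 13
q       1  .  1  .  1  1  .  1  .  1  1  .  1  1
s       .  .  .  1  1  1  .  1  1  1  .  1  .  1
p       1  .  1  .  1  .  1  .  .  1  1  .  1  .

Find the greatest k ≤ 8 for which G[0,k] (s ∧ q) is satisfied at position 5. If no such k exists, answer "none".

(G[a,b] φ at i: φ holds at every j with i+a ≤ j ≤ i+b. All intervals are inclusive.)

0

(s ∧ q) must hold from j=5 onward; find where it first fails.
  j=5: holds
  j=6: fails
Holds on [5,5], so largest k = 0.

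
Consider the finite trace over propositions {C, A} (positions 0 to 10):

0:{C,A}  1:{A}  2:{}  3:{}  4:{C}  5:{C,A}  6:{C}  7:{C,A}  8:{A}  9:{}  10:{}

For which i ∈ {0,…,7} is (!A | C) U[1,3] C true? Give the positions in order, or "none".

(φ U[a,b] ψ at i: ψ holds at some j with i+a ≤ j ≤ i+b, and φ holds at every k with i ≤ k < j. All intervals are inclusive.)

2, 3, 4, 5, 6

Evaluate at each i in [0,7]:
  i=0: ✗ (no rhs in [1,3])
  i=1: ✗ (lhs fails at k=1 before rhs at j=4)
  i=2: ✓ (rhs at j=4; lhs holds on [2,3])
  i=3: ✓ (rhs at j=4; lhs holds on [3,3])
  i=4: ✓ (rhs at j=5; lhs holds on [4,4])
  i=5: ✓ (rhs at j=6; lhs holds on [5,5])
  i=6: ✓ (rhs at j=7; lhs holds on [6,6])
  i=7: ✗ (no rhs in [8,10])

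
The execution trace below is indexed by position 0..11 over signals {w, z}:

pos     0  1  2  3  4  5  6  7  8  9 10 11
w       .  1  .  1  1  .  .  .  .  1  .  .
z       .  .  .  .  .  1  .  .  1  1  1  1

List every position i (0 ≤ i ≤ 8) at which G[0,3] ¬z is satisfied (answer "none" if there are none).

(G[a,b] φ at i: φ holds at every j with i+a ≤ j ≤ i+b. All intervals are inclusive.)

0, 1

Evaluate at each i in [0,8]:
  i=0: ✓ (all of [0,3])
  i=1: ✓ (all of [1,4])
  i=2: ✗ (fails at j=5)
  i=3: ✗ (fails at j=5)
  i=4: ✗ (fails at j=5)
  i=5: ✗ (fails at j=5)
  i=6: ✗ (fails at j=8)
  i=7: ✗ (fails at j=8)
  i=8: ✗ (fails at j=8)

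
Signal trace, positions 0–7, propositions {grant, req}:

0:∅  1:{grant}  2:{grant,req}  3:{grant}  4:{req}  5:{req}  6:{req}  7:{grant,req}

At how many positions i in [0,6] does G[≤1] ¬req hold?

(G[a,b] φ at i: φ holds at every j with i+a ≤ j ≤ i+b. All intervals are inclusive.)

1

Evaluate at each i in [0,6]:
  i=0: ✓ (all of [0,1])
  i=1: ✗ (fails at j=2)
  i=2: ✗ (fails at j=2)
  i=3: ✗ (fails at j=4)
  i=4: ✗ (fails at j=4)
  i=5: ✗ (fails at j=5)
  i=6: ✗ (fails at j=6)
Positions where it holds: {0} → 1.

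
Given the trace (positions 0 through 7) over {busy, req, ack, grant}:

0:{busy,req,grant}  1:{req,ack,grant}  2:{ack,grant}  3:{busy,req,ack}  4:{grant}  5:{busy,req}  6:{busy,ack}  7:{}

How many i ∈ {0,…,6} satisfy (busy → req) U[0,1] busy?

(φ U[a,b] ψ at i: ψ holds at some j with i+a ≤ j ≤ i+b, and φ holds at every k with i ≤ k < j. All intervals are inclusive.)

Evaluate at each i in [0,6]:
  i=0: ✓ (rhs at j=0)
  i=1: ✗ (no rhs in [1,2])
  i=2: ✓ (rhs at j=3; lhs holds on [2,2])
  i=3: ✓ (rhs at j=3)
  i=4: ✓ (rhs at j=5; lhs holds on [4,4])
  i=5: ✓ (rhs at j=5)
  i=6: ✓ (rhs at j=6)
Positions where it holds: {0, 2, 3, 4, 5, 6} → 6.

6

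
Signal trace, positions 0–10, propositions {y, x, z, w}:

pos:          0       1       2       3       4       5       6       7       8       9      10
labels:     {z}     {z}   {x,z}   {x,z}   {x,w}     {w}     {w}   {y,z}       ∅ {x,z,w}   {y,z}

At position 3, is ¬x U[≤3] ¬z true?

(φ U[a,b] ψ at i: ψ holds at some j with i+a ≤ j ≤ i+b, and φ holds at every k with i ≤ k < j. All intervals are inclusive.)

Need some j in [3,6] with ¬z, and ¬x at every k in [3,j-1].
  j=3: ¬z false.
  j=4: ¬z holds, but ¬x fails at k=3 → not this j.
  j=5: ¬z holds, but ¬x fails at k=3 → not this j.
  j=6: ¬z holds, but ¬x fails at k=3 → not this j.
No j in the window works → until fails.

False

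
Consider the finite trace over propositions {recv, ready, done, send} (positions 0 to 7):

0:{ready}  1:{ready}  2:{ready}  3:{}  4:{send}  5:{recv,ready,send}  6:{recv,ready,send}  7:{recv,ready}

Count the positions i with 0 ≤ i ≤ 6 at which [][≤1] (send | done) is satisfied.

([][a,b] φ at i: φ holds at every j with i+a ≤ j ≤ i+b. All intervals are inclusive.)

Evaluate at each i in [0,6]:
  i=0: ✗ (fails at j=0)
  i=1: ✗ (fails at j=1)
  i=2: ✗ (fails at j=2)
  i=3: ✗ (fails at j=3)
  i=4: ✓ (all of [4,5])
  i=5: ✓ (all of [5,6])
  i=6: ✗ (fails at j=7)
Positions where it holds: {4, 5} → 2.

2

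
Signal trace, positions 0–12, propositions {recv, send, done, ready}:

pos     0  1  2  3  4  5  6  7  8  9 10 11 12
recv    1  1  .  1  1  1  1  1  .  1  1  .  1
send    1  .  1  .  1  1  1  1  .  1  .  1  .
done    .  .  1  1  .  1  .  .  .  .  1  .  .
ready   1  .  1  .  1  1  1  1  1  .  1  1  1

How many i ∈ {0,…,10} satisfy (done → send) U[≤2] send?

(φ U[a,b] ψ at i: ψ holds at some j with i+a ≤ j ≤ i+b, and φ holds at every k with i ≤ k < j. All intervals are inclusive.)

Evaluate at each i in [0,10]:
  i=0: ✓ (rhs at j=0)
  i=1: ✓ (rhs at j=2; lhs holds on [1,1])
  i=2: ✓ (rhs at j=2)
  i=3: ✗ (lhs fails at k=3 before rhs at j=4)
  i=4: ✓ (rhs at j=4)
  i=5: ✓ (rhs at j=5)
  i=6: ✓ (rhs at j=6)
  i=7: ✓ (rhs at j=7)
  i=8: ✓ (rhs at j=9; lhs holds on [8,8])
  i=9: ✓ (rhs at j=9)
  i=10: ✗ (lhs fails at k=10 before rhs at j=11)
Positions where it holds: {0, 1, 2, 4, 5, 6, 7, 8, 9} → 9.

9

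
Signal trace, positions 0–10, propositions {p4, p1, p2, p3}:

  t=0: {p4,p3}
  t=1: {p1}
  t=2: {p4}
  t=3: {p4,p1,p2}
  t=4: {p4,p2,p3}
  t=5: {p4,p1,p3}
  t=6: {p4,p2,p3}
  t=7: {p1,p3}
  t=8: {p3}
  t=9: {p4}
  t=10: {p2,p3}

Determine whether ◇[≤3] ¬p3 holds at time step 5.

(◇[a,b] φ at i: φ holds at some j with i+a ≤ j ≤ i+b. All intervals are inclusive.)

Check ¬p3 at each j in [5,8]:
  j=5: false
  j=6: false
  j=7: false
  j=8: false
No position in the window satisfies it → formula fails.

Does not hold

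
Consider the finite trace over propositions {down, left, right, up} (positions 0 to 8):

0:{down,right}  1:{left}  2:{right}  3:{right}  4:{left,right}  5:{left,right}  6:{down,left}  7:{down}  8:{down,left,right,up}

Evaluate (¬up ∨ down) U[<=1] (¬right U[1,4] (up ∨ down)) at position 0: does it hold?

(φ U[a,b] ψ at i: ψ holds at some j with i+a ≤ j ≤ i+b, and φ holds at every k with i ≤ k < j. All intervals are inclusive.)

Need some j in [0,1] with (¬right U[1,4] (up ∨ down)), and (¬up ∨ down) at every k in [0,j-1].
  j=0: (¬right U[1,4] (up ∨ down)) — fails.
  j=1: (¬right U[1,4] (up ∨ down)) — fails.
No j in the window works → until fails.

No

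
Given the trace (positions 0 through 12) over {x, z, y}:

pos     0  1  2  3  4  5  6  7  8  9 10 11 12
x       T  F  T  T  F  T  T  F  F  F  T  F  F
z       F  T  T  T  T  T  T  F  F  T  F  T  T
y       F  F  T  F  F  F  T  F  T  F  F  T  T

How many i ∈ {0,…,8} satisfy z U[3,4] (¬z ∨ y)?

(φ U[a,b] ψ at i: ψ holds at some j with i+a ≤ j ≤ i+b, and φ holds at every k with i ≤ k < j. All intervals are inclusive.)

Evaluate at each i in [0,8]:
  i=0: ✗ (no rhs in [3,4])
  i=1: ✗ (no rhs in [4,5])
  i=2: ✓ (rhs at j=6; lhs holds on [2,5])
  i=3: ✓ (rhs at j=6; lhs holds on [3,5])
  i=4: ✓ (rhs at j=7; lhs holds on [4,6])
  i=5: ✗ (lhs fails at k=7 before rhs at j=8)
  i=6: ✗ (lhs fails at k=7 before rhs at j=10)
  i=7: ✗ (lhs fails at k=7 before rhs at j=10)
  i=8: ✗ (lhs fails at k=8 before rhs at j=11)
Positions where it holds: {2, 3, 4} → 3.

3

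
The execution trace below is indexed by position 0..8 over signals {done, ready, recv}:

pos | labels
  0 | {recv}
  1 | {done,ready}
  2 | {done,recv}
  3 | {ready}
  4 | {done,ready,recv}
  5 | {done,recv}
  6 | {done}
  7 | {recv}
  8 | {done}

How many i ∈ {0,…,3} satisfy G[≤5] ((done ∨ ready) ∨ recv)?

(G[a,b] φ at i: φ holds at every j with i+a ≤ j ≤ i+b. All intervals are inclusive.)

4

Evaluate at each i in [0,3]:
  i=0: ✓ (all of [0,5])
  i=1: ✓ (all of [1,6])
  i=2: ✓ (all of [2,7])
  i=3: ✓ (all of [3,8])
Positions where it holds: {0, 1, 2, 3} → 4.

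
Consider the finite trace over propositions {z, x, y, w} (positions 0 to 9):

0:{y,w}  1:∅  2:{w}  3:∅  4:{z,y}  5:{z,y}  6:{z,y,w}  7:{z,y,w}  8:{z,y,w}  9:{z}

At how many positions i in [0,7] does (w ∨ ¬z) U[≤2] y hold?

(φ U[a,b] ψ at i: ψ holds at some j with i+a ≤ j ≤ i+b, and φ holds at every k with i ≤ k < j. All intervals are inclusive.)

7

Evaluate at each i in [0,7]:
  i=0: ✓ (rhs at j=0)
  i=1: ✗ (no rhs in [1,3])
  i=2: ✓ (rhs at j=4; lhs holds on [2,3])
  i=3: ✓ (rhs at j=4; lhs holds on [3,3])
  i=4: ✓ (rhs at j=4)
  i=5: ✓ (rhs at j=5)
  i=6: ✓ (rhs at j=6)
  i=7: ✓ (rhs at j=7)
Positions where it holds: {0, 2, 3, 4, 5, 6, 7} → 7.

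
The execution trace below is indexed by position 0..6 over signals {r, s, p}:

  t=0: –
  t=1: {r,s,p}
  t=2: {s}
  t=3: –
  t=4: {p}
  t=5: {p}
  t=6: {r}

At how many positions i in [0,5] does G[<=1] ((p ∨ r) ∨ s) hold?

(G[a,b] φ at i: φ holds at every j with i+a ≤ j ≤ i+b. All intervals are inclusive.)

3

Evaluate at each i in [0,5]:
  i=0: ✗ (fails at j=0)
  i=1: ✓ (all of [1,2])
  i=2: ✗ (fails at j=3)
  i=3: ✗ (fails at j=3)
  i=4: ✓ (all of [4,5])
  i=5: ✓ (all of [5,6])
Positions where it holds: {1, 4, 5} → 3.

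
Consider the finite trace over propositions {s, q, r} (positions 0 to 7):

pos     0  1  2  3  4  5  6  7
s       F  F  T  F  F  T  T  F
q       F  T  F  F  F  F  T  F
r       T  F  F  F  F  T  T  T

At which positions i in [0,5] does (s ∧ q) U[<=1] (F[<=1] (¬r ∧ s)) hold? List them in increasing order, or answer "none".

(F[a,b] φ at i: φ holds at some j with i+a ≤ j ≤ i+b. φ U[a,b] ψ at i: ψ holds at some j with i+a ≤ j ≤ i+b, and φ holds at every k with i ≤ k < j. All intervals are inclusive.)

Evaluate at each i in [0,5]:
  i=0: ✗ (lhs fails at k=0 before rhs at j=1)
  i=1: ✓ (rhs at j=1)
  i=2: ✓ (rhs at j=2)
  i=3: ✗ (no rhs in [3,4])
  i=4: ✗ (no rhs in [4,5])
  i=5: ✗ (no rhs in [5,6])

1, 2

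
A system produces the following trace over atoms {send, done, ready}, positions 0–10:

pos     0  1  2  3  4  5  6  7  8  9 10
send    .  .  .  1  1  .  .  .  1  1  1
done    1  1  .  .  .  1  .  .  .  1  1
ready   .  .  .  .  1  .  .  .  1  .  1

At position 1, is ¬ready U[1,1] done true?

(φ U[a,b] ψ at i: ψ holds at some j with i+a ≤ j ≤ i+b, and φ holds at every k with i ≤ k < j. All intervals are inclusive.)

Does not hold

Need some j in [2,2] with done, and ¬ready at every k in [1,j-1].
  j=2: done false.
No j in the window works → until fails.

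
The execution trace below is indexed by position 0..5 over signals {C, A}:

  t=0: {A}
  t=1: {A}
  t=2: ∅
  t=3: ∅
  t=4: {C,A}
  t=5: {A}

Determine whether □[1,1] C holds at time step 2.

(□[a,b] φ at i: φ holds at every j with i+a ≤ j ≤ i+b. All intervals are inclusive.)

False

Check C at every j in [3,3]:
  j=3: false
Fails at j=3 → formula fails.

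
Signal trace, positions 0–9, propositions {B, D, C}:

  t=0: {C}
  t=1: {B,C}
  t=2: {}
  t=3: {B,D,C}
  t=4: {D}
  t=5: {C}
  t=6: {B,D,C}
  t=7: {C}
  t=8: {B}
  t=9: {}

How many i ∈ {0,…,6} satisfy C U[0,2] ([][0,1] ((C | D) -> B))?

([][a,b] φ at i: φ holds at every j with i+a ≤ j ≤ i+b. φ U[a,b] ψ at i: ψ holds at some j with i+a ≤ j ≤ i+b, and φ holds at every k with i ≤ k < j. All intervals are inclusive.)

4

Evaluate at each i in [0,6]:
  i=0: ✓ (rhs at j=1; lhs holds on [0,0])
  i=1: ✓ (rhs at j=1)
  i=2: ✓ (rhs at j=2)
  i=3: ✗ (no rhs in [3,5])
  i=4: ✗ (no rhs in [4,6])
  i=5: ✗ (no rhs in [5,7])
  i=6: ✓ (rhs at j=8; lhs holds on [6,7])
Positions where it holds: {0, 1, 2, 6} → 4.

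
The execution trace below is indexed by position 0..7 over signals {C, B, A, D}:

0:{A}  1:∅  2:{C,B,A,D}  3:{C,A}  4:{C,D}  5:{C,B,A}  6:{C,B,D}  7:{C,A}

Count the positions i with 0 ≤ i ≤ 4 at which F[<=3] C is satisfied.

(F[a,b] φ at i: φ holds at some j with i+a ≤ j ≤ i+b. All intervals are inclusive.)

5

Evaluate at each i in [0,4]:
  i=0: ✓ (witness j=2)
  i=1: ✓ (witness j=2)
  i=2: ✓ (witness j=2)
  i=3: ✓ (witness j=3)
  i=4: ✓ (witness j=4)
Positions where it holds: {0, 1, 2, 3, 4} → 5.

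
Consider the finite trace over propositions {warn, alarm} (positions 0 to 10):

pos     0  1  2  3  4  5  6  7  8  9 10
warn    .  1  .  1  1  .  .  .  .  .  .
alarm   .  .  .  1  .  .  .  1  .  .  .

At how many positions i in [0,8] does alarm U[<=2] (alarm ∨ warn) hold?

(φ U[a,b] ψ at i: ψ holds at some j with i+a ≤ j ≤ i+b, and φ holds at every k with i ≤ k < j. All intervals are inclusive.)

4

Evaluate at each i in [0,8]:
  i=0: ✗ (lhs fails at k=0 before rhs at j=1)
  i=1: ✓ (rhs at j=1)
  i=2: ✗ (lhs fails at k=2 before rhs at j=3)
  i=3: ✓ (rhs at j=3)
  i=4: ✓ (rhs at j=4)
  i=5: ✗ (lhs fails at k=5 before rhs at j=7)
  i=6: ✗ (lhs fails at k=6 before rhs at j=7)
  i=7: ✓ (rhs at j=7)
  i=8: ✗ (no rhs in [8,10])
Positions where it holds: {1, 3, 4, 7} → 4.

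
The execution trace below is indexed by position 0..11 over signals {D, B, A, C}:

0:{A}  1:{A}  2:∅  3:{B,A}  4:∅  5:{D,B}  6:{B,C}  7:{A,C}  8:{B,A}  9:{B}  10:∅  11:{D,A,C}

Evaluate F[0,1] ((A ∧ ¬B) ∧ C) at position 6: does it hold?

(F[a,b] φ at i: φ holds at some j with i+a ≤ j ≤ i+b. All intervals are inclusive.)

Holds

Check ((A ∧ ¬B) ∧ C) at each j in [6,7]:
  j=6: false
  j=7: true
Found at j=7 → formula holds.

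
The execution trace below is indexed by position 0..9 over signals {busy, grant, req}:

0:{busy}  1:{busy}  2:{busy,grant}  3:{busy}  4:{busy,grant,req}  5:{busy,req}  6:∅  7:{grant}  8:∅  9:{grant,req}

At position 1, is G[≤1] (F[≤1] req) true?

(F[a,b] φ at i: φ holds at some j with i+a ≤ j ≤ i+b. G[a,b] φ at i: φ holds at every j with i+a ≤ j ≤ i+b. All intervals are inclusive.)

False

Check F[≤1] req at every j in [1,2]:
  j=1: fails (none in [1,2])
  j=2: fails (none in [2,3])
Fails at j=1 → formula fails.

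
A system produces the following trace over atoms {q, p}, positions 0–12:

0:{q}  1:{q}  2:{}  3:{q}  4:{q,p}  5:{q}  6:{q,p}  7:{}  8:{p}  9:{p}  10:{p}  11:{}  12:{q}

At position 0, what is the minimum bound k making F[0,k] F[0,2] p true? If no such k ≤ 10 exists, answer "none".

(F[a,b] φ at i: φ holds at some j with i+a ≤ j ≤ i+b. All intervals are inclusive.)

Scan j = 0,1,… for F[0,2] p:
  j=0: fails
  j=1: fails
  j=2: holds
First hit at j=2, so smallest k = 2-0 = 2.

2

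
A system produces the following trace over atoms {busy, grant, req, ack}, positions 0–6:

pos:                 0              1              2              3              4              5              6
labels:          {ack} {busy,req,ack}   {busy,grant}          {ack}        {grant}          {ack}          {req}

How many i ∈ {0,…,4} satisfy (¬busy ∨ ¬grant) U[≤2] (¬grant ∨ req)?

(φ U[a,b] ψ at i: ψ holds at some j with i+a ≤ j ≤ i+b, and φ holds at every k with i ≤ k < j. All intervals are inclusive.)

4

Evaluate at each i in [0,4]:
  i=0: ✓ (rhs at j=0)
  i=1: ✓ (rhs at j=1)
  i=2: ✗ (lhs fails at k=2 before rhs at j=3)
  i=3: ✓ (rhs at j=3)
  i=4: ✓ (rhs at j=5; lhs holds on [4,4])
Positions where it holds: {0, 1, 3, 4} → 4.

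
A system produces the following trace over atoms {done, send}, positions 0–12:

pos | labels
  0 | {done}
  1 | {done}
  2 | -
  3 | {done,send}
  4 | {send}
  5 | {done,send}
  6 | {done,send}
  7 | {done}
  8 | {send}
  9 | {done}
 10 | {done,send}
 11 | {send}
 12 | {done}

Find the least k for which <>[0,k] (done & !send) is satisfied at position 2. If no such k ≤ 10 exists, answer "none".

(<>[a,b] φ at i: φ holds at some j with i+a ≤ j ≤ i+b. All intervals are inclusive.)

5

Scan j = 2,3,… for (done & !send):
  j=2: fails
  j=3: fails
  j=4: fails
  j=5: fails
  j=6: fails
  j=7: holds
First hit at j=7, so smallest k = 7-2 = 5.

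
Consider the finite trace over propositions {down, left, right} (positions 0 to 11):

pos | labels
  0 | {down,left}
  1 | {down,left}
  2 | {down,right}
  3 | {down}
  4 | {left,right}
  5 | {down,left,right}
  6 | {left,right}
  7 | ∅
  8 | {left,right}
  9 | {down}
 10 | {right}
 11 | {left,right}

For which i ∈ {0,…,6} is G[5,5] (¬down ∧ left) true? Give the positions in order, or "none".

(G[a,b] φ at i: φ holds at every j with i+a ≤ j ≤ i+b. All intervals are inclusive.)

Evaluate at each i in [0,6]:
  i=0: ✗ (fails at j=5)
  i=1: ✓ (all of [6,6])
  i=2: ✗ (fails at j=7)
  i=3: ✓ (all of [8,8])
  i=4: ✗ (fails at j=9)
  i=5: ✗ (fails at j=10)
  i=6: ✓ (all of [11,11])

1, 3, 6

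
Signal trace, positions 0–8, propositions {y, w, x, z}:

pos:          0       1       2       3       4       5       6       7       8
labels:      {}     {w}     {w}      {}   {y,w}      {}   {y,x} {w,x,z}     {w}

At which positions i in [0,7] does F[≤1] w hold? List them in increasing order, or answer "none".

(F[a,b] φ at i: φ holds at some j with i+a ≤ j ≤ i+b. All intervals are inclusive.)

0, 1, 2, 3, 4, 6, 7

Evaluate at each i in [0,7]:
  i=0: ✓ (witness j=1)
  i=1: ✓ (witness j=1)
  i=2: ✓ (witness j=2)
  i=3: ✓ (witness j=4)
  i=4: ✓ (witness j=4)
  i=5: ✗ (none in [5,6])
  i=6: ✓ (witness j=7)
  i=7: ✓ (witness j=7)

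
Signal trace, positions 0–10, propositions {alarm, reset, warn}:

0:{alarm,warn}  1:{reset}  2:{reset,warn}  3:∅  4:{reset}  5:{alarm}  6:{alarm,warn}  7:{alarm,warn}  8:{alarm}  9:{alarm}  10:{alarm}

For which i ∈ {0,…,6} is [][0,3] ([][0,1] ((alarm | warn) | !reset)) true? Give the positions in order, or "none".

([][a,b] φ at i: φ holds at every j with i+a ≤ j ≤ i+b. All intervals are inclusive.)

Evaluate at each i in [0,6]:
  i=0: ✗ (fails at j=0)
  i=1: ✗ (fails at j=1)
  i=2: ✗ (fails at j=3)
  i=3: ✗ (fails at j=3)
  i=4: ✗ (fails at j=4)
  i=5: ✓ (all of [5,8])
  i=6: ✓ (all of [6,9])

5, 6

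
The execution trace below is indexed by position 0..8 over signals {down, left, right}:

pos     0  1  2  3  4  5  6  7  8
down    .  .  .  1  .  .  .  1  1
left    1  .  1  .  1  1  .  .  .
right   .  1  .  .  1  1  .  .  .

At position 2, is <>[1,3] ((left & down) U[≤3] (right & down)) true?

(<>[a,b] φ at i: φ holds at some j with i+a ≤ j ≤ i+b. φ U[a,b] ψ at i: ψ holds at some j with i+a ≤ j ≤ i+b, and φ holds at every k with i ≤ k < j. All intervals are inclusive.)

Check ((left & down) U[≤3] (right & down)) at each j in [3,5]:
  j=3: fails
  j=4: fails
  j=5: fails
No position in the window satisfies it → formula fails.

No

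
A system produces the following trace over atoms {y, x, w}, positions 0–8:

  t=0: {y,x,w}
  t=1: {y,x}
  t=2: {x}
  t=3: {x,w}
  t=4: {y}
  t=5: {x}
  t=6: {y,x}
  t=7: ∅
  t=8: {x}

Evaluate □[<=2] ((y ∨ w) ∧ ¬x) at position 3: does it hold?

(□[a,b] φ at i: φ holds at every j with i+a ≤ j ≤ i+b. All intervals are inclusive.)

Check ((y ∨ w) ∧ ¬x) at every j in [3,5]:
  j=3: false
  j=4: true
  j=5: false
Fails at j=3 → formula fails.

Does not hold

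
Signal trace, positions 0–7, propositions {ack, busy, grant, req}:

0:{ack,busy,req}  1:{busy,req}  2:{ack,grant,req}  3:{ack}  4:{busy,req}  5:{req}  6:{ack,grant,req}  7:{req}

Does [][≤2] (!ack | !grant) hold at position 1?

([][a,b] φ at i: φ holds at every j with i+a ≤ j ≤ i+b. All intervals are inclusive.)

Check (!ack | !grant) at every j in [1,3]:
  j=1: true
  j=2: false
  j=3: true
Fails at j=2 → formula fails.

Does not hold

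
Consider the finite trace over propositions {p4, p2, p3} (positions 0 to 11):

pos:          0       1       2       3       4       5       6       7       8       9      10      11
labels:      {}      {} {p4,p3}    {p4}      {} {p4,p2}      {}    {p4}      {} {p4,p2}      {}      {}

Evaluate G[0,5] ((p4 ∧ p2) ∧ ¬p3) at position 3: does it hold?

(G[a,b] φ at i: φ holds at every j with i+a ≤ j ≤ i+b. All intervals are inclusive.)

Check ((p4 ∧ p2) ∧ ¬p3) at every j in [3,8]:
  j=3: false
  j=4: false
  j=5: true
  j=6: false
  j=7: false
  j=8: false
Fails at j=3 → formula fails.

Does not hold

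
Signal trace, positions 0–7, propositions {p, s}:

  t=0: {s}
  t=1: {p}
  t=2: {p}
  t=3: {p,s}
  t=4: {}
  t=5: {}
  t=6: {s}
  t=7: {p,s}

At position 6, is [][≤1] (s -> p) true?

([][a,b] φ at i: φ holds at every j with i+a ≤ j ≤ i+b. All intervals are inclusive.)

Does not hold

Check (s -> p) at every j in [6,7]:
  j=6: antecedent true; consequent false → ✗
  j=7: antecedent true; consequent true → ✓
Fails at j=6 → formula fails.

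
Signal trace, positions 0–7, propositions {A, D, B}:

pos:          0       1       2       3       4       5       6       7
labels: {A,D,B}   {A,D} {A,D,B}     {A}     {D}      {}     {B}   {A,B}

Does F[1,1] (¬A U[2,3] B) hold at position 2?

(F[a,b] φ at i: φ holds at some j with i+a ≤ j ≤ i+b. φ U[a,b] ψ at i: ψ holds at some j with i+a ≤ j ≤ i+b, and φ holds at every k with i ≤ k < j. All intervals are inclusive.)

Check (¬A U[2,3] B) at each j in [3,3]:
  j=3: fails
No position in the window satisfies it → formula fails.

No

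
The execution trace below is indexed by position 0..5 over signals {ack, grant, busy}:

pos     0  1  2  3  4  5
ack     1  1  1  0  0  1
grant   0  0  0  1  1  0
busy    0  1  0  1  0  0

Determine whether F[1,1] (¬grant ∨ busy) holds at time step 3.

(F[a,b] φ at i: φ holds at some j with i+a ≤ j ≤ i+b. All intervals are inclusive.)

Check (¬grant ∨ busy) at each j in [4,4]:
  j=4: false
No position in the window satisfies it → formula fails.

No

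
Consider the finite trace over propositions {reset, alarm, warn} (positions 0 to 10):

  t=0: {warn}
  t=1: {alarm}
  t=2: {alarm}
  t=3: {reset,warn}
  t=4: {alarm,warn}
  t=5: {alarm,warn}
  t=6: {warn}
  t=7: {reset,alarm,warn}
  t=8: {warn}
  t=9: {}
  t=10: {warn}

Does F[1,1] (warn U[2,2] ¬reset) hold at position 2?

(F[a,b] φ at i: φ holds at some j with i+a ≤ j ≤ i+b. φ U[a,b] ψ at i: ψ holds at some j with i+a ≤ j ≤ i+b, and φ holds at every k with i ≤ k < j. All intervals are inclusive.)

Holds

Check (warn U[2,2] ¬reset) at each j in [3,3]:
  j=3: holds
Found at j=3 → formula holds.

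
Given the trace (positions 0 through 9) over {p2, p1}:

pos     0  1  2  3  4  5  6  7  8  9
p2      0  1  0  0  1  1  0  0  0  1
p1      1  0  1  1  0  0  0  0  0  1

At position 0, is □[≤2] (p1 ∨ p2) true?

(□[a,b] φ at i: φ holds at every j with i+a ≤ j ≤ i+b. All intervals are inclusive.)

Check (p1 ∨ p2) at every j in [0,2]:
  j=0: true
  j=1: true
  j=2: true
All positions satisfy it → formula holds.

True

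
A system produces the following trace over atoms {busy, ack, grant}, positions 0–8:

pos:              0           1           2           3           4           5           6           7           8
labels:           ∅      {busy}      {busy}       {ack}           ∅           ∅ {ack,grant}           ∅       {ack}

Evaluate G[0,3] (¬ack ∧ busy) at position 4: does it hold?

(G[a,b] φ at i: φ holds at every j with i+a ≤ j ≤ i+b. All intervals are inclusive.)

No

Check (¬ack ∧ busy) at every j in [4,7]:
  j=4: false
  j=5: false
  j=6: false
  j=7: false
Fails at j=4 → formula fails.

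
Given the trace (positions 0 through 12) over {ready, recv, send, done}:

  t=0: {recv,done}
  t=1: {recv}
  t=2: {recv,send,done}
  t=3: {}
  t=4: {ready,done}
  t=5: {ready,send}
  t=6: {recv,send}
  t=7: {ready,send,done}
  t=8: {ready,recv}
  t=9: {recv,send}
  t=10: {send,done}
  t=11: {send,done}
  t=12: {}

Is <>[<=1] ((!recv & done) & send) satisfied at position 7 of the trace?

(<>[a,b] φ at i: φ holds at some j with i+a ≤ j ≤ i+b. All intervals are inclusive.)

Yes

Check ((!recv & done) & send) at each j in [7,8]:
  j=7: true
  j=8: false
Found at j=7 → formula holds.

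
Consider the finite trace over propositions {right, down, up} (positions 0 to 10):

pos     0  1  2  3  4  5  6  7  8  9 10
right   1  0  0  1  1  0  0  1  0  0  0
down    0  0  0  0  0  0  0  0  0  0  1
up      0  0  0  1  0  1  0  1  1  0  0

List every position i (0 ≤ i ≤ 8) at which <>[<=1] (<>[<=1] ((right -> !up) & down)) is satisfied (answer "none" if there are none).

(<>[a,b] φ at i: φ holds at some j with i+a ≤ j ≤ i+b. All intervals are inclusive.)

Evaluate at each i in [0,8]:
  i=0: ✗ (none in [0,1])
  i=1: ✗ (none in [1,2])
  i=2: ✗ (none in [2,3])
  i=3: ✗ (none in [3,4])
  i=4: ✗ (none in [4,5])
  i=5: ✗ (none in [5,6])
  i=6: ✗ (none in [6,7])
  i=7: ✗ (none in [7,8])
  i=8: ✓ (witness j=9)

8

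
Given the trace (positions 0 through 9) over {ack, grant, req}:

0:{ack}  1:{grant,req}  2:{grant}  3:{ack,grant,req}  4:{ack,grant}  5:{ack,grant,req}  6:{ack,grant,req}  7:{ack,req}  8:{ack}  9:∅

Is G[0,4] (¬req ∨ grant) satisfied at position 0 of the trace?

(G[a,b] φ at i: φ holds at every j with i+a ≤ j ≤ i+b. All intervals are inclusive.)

True

Check (¬req ∨ grant) at every j in [0,4]:
  j=0: true
  j=1: true
  j=2: true
  j=3: true
  j=4: true
All positions satisfy it → formula holds.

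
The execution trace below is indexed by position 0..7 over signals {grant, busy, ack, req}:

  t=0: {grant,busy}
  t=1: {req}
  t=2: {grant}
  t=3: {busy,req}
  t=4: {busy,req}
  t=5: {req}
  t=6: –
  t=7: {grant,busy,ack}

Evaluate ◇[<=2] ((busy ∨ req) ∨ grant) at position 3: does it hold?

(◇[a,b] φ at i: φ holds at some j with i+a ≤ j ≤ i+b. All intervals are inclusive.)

Holds

Check ((busy ∨ req) ∨ grant) at each j in [3,5]:
  j=3: true
  j=4: true
  j=5: true
Found at j=3 → formula holds.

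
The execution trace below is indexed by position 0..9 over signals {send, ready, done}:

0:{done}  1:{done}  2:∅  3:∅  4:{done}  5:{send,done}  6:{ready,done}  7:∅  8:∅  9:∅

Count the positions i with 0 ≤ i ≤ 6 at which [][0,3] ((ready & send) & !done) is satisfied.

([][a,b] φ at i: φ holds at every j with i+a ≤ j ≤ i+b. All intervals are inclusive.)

0

Evaluate at each i in [0,6]:
  i=0: ✗ (fails at j=0)
  i=1: ✗ (fails at j=1)
  i=2: ✗ (fails at j=2)
  i=3: ✗ (fails at j=3)
  i=4: ✗ (fails at j=4)
  i=5: ✗ (fails at j=5)
  i=6: ✗ (fails at j=6)
Positions where it holds: {} → 0.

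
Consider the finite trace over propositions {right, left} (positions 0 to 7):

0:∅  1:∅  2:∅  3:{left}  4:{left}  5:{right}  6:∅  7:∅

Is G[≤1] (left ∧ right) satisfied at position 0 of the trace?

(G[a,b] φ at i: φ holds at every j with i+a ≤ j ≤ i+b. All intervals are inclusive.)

Does not hold

Check (left ∧ right) at every j in [0,1]:
  j=0: false
  j=1: false
Fails at j=0 → formula fails.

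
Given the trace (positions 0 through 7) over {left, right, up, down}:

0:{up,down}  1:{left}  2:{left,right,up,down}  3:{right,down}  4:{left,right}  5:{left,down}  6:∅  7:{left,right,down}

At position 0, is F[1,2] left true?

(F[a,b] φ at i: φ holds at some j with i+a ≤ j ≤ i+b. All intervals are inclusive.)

Yes

Check left at each j in [1,2]:
  j=1: true
  j=2: true
Found at j=1 → formula holds.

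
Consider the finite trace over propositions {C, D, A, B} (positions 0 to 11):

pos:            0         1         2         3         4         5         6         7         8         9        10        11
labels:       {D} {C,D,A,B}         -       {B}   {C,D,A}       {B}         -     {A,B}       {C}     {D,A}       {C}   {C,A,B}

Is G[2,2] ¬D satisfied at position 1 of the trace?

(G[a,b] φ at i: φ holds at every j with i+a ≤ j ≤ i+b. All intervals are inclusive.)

Holds

Check ¬D at every j in [3,3]:
  j=3: true
All positions satisfy it → formula holds.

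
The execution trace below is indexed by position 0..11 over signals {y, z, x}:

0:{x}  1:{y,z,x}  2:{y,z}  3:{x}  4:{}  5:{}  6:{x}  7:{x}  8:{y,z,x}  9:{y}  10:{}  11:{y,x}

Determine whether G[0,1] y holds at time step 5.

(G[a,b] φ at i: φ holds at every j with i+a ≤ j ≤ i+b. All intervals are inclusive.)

Check y at every j in [5,6]:
  j=5: false
  j=6: false
Fails at j=5 → formula fails.

Does not hold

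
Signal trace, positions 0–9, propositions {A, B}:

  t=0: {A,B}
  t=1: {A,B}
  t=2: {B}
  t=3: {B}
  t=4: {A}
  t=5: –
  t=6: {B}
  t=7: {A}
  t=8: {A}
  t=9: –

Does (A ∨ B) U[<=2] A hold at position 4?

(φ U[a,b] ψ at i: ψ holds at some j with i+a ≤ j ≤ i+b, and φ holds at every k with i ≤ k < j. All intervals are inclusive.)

Need some j in [4,6] with A, and (A ∨ B) at every k in [4,j-1].
  j=4: A holds; no prefix to check → satisfied.

True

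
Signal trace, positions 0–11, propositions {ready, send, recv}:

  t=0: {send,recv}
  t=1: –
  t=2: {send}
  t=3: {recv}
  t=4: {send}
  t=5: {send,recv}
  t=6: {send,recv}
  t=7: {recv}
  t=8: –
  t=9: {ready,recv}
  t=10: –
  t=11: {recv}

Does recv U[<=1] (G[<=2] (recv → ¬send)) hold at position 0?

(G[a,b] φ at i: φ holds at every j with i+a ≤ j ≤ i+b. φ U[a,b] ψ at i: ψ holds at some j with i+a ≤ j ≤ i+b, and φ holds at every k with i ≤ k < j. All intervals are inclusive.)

Need some j in [0,1] with G[<=2] (recv → ¬send), and recv at every k in [0,j-1].
  j=0: G[<=2] (recv → ¬send) — fails at 0.
  j=1: G[<=2] (recv → ¬send) holds; recv holds at every k in [0,0] → satisfied.

Yes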